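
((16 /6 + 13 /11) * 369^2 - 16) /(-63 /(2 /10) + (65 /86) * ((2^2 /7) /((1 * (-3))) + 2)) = -5204867619 /3115310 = -1670.74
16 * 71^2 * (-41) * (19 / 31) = -62831024 / 31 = -2026807.23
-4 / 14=-2 / 7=-0.29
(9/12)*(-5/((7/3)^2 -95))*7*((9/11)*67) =569835/35464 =16.07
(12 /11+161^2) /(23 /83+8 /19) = 449670511 /12111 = 37129.10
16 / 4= 4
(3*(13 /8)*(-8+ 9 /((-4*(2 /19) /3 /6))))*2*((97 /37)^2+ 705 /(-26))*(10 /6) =5659613905 /43808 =129191.33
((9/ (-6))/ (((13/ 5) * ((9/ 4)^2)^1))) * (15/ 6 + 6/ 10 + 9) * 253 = -122452/ 351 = -348.87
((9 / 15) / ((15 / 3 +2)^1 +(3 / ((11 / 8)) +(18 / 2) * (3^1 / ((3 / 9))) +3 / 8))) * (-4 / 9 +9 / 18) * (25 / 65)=44 / 310791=0.00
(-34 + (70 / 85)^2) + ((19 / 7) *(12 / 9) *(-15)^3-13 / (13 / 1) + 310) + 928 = -22274459 / 2023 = -11010.61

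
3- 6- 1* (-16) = 13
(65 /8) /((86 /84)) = 7.94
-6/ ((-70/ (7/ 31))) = 3/ 155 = 0.02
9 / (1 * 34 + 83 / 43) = 129 / 515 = 0.25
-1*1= -1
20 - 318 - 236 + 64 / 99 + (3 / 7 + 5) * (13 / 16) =-2932459 / 5544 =-528.94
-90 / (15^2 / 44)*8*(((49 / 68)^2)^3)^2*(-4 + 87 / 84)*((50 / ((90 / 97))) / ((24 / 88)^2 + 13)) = 33.72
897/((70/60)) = 5382/7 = 768.86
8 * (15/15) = 8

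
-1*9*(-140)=1260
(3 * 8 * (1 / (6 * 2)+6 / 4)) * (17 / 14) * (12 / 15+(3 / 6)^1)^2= 54587 / 700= 77.98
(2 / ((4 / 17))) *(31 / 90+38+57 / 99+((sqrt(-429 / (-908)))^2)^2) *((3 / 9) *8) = 271571795279 / 306082260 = 887.25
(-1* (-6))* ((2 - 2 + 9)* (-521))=-28134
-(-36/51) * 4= 48/17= 2.82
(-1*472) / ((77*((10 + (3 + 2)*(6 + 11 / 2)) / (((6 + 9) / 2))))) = -472 / 693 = -0.68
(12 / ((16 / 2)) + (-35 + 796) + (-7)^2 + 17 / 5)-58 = 7569 / 10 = 756.90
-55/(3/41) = -2255/3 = -751.67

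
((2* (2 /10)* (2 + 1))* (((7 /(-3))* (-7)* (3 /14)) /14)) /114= 0.00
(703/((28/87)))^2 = 4771260.10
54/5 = 10.80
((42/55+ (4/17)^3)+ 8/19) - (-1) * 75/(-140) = 95165597/143754380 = 0.66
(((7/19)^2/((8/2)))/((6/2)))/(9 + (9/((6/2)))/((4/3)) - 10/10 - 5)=7/3249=0.00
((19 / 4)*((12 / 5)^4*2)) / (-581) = -0.54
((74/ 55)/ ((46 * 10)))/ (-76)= -37/ 961400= -0.00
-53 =-53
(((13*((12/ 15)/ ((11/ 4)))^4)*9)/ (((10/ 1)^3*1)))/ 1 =958464/ 1143828125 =0.00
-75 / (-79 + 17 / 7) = 525 / 536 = 0.98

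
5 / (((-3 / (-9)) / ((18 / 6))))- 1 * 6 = 39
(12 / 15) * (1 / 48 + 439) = 21073 / 60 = 351.22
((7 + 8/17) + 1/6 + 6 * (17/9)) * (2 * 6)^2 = 46440/17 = 2731.76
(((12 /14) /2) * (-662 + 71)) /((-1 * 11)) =1773 /77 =23.03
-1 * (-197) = 197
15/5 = 3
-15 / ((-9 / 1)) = 5 / 3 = 1.67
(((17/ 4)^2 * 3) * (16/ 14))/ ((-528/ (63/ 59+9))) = -7803/ 6608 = -1.18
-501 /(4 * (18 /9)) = -62.62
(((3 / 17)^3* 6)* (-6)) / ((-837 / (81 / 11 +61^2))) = 1476432 / 1675333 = 0.88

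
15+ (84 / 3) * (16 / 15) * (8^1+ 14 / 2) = 463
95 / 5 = 19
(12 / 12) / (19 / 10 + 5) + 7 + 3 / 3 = 562 / 69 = 8.14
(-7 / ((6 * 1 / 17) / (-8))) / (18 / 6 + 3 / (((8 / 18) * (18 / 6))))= 272 / 9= 30.22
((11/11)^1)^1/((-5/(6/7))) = -6/35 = -0.17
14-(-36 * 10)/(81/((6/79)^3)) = 6903506/493039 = 14.00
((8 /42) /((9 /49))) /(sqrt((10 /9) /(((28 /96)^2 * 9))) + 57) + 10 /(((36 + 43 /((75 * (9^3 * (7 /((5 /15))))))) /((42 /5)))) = 2.35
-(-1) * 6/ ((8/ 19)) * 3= 171/ 4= 42.75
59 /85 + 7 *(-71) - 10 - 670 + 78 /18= -298853 /255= -1171.97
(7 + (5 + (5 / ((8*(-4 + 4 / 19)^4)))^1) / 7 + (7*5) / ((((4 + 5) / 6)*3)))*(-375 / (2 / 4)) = -2914401834625 / 250822656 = -11619.37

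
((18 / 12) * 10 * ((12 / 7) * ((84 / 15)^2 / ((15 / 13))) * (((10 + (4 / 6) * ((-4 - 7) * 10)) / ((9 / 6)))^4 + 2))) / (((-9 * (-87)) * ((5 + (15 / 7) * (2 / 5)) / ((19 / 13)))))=1242408216101248 / 1755231525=707831.53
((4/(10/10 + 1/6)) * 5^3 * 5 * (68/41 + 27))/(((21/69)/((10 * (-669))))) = -1349904803.38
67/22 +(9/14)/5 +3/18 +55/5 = 33127/2310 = 14.34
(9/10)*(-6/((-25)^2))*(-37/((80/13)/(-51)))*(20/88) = -0.60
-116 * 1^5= -116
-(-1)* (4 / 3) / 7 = 4 / 21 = 0.19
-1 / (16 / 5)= -5 / 16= -0.31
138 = 138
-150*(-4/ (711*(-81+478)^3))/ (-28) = -50/ 103804912407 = -0.00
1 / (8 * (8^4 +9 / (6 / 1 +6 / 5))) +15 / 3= 163891 / 32778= 5.00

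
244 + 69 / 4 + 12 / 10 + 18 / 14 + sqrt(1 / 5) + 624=sqrt(5) / 5 + 124283 / 140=888.18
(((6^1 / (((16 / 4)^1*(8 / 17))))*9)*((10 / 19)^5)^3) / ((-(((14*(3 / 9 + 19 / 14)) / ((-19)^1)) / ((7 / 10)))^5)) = 1171626474375000000 / 11061849695250296917151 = 0.00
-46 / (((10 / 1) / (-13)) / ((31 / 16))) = 9269 / 80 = 115.86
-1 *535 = -535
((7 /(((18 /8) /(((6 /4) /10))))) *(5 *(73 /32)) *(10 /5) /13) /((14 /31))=2263 /1248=1.81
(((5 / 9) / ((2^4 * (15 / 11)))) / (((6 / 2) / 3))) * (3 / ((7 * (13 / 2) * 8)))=11 / 52416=0.00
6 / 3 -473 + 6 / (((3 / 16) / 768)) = 24105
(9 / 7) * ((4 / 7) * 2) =72 / 49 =1.47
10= 10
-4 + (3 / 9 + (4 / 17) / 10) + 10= 6.36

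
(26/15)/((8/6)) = 13/10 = 1.30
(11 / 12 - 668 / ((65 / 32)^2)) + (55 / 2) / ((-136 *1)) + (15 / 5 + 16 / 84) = -158.00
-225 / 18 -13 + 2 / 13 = -25.35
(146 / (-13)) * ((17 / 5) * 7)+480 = 13826 / 65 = 212.71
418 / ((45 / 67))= 28006 / 45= 622.36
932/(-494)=-466/247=-1.89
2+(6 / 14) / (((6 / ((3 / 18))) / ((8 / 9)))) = 380 / 189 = 2.01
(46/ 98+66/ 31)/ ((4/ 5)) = 19735/ 6076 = 3.25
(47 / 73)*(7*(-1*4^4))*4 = -336896 / 73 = -4615.01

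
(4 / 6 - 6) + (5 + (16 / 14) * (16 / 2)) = 185 / 21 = 8.81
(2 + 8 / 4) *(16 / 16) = 4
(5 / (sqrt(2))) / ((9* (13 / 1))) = 5* sqrt(2) / 234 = 0.03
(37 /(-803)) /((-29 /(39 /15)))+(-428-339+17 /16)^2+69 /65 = 227328726958711 /387495680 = 586661.32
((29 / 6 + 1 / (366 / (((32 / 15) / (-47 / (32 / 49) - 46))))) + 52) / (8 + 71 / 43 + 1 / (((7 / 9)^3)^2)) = 5958661944888107 / 1485473356975500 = 4.01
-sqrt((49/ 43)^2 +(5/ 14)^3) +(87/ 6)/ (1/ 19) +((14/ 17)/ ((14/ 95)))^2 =177289/ 578 - sqrt(95472566)/ 8428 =305.57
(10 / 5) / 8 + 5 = 21 / 4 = 5.25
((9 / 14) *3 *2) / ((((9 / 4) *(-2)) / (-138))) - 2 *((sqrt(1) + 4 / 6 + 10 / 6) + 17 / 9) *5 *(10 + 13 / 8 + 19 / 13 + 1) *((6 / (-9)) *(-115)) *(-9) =277205959 / 546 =507703.22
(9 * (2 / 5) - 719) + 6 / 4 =-7139 / 10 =-713.90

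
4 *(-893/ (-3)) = 3572/ 3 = 1190.67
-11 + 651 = 640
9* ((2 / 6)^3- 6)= -161 / 3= -53.67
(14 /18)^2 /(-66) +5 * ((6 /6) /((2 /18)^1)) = 240521 /5346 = 44.99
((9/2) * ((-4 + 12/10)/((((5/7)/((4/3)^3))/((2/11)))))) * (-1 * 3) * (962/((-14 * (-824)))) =53872/28325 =1.90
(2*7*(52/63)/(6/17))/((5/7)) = 6188/135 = 45.84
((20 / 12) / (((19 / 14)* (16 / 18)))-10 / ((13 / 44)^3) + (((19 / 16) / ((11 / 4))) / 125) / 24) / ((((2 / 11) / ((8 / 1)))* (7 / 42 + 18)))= -2128801321883 / 2274993500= -935.74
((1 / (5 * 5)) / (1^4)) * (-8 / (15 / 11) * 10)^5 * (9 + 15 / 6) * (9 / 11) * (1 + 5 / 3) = -1412402511872 / 2025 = -697482721.91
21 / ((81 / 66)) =154 / 9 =17.11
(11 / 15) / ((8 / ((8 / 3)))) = 11 / 45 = 0.24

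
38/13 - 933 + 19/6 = -72299/78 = -926.91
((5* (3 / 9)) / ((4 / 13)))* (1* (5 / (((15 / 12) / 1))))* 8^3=33280 / 3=11093.33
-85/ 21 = -4.05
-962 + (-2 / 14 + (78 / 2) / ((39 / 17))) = -6616 / 7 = -945.14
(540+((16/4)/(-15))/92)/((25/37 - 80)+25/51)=-117182071/17107400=-6.85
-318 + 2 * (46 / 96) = -7609 / 24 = -317.04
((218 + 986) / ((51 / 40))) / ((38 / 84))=674240 / 323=2087.43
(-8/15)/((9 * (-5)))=8/675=0.01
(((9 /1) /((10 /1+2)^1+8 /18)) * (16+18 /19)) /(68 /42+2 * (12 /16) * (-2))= -39123 /4408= -8.88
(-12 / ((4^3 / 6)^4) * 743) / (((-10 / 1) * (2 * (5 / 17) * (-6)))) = -1023111 / 52428800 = -0.02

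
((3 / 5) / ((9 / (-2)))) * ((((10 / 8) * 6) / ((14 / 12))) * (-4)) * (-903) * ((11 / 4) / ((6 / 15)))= -21285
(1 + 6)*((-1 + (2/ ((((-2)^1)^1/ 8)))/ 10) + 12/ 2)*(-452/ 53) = -66444/ 265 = -250.73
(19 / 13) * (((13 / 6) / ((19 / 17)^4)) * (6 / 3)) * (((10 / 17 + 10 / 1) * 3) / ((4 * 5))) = 44217 / 6859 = 6.45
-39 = -39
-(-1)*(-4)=-4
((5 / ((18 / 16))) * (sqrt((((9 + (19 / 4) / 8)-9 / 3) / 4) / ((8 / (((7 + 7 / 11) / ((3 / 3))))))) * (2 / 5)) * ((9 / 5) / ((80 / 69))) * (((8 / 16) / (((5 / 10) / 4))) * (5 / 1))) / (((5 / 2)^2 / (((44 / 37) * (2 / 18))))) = 92 * sqrt(48741) / 13875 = 1.46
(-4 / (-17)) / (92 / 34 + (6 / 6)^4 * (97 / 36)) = 0.04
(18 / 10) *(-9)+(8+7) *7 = 444 / 5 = 88.80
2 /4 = 1 /2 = 0.50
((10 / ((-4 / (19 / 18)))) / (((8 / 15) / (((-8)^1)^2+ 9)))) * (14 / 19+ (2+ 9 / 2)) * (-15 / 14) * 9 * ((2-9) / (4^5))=-22584375 / 131072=-172.31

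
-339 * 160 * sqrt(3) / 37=-54240 * sqrt(3) / 37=-2539.09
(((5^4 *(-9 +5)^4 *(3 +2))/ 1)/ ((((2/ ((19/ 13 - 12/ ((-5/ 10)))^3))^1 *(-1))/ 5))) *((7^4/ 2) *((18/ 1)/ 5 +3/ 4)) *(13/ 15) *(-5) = 126253708481950000/ 169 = 747063363798520.71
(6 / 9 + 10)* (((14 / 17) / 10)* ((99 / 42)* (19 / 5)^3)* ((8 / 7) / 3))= 9657472 / 223125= 43.28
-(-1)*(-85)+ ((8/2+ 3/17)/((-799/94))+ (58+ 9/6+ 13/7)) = -97647/4046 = -24.13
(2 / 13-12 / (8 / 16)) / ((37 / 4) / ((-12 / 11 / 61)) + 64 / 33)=54560 / 1178983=0.05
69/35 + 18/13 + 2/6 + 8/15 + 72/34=147128/23205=6.34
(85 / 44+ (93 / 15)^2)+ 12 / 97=4320873 / 106700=40.50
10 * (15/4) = 75/2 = 37.50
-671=-671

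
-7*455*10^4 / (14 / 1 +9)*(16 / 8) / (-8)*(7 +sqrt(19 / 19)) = 63700000 / 23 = 2769565.22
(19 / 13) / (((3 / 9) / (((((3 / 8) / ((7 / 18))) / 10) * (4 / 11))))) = 1539 / 10010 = 0.15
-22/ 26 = -11/ 13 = -0.85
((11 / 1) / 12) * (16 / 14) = 22 / 21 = 1.05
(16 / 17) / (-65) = -16 / 1105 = -0.01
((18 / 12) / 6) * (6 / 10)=3 / 20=0.15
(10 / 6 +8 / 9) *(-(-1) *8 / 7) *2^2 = 736 / 63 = 11.68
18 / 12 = 3 / 2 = 1.50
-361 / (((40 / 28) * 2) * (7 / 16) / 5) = -1444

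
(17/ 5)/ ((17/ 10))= 2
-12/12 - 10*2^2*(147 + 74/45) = -53521/9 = -5946.78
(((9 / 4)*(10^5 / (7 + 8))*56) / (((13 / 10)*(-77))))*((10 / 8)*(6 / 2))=-4500000 / 143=-31468.53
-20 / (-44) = 5 / 11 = 0.45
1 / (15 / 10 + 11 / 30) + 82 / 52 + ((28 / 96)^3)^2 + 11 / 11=54140624011 / 17390370816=3.11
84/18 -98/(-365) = 5404/1095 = 4.94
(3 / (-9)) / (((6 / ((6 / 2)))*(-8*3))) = 1 / 144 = 0.01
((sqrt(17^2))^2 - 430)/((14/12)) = -846/7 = -120.86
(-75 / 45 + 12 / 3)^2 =49 / 9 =5.44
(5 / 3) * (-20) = -33.33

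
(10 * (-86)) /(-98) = 8.78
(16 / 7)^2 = 256 / 49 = 5.22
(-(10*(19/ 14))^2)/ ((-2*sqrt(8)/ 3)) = 27075*sqrt(2)/ 392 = 97.68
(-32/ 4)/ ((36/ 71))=-142/ 9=-15.78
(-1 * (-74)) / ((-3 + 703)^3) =37 / 171500000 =0.00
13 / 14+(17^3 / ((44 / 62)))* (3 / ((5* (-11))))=-1595249 / 4235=-376.68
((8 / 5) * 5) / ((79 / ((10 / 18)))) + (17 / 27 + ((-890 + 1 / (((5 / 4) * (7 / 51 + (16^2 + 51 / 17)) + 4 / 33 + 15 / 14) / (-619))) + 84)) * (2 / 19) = -2929273743242 / 34494515523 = -84.92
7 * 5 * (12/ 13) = 420/ 13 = 32.31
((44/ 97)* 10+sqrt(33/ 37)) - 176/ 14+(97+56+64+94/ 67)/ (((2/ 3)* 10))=sqrt(1221)/ 37+22496381/ 909860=25.67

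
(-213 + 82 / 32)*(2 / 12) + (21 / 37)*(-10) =-144739 / 3552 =-40.75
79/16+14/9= 935/144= 6.49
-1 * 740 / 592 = -5 / 4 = -1.25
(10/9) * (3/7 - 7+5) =-110/63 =-1.75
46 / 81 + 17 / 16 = 2113 / 1296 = 1.63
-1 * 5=-5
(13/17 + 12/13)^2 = 139129/48841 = 2.85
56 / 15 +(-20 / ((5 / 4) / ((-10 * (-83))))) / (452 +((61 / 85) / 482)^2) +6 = -74531691887978 / 3793502452605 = -19.65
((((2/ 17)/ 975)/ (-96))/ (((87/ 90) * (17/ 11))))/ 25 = -11/ 326859000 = -0.00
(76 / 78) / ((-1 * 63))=-38 / 2457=-0.02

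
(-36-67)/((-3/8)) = 824/3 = 274.67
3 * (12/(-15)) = -12/5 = -2.40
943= 943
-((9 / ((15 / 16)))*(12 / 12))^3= -884.74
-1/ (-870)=1/ 870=0.00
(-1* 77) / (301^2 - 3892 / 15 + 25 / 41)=-47355 / 55560418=-0.00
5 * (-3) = -15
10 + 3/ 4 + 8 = 18.75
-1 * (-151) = 151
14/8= 7/4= 1.75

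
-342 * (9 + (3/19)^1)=-3132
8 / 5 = 1.60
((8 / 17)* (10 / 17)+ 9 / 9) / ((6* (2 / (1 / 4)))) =123 / 4624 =0.03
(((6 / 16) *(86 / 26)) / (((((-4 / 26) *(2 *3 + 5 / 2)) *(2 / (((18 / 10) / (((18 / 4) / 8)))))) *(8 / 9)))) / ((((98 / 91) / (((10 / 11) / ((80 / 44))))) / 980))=-105651 / 136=-776.85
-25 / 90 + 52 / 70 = 293 / 630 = 0.47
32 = 32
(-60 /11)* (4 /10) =-24 /11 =-2.18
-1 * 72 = -72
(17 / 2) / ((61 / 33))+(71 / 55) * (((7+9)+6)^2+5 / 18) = 629.76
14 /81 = 0.17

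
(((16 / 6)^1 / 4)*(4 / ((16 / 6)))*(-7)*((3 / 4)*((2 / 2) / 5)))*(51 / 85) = -63 / 100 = -0.63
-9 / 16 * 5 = -45 / 16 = -2.81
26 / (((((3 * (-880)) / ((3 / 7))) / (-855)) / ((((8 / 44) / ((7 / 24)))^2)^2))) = 1475076096 / 2706784157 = 0.54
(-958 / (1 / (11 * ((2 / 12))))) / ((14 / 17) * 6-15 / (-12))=-358292 / 1263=-283.68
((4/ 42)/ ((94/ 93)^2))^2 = 8311689/ 956417476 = 0.01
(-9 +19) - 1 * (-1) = 11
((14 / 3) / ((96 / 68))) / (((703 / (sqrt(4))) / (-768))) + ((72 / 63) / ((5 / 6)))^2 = -13800064 / 2583525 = -5.34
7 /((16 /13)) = 91 /16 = 5.69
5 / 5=1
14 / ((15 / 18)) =84 / 5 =16.80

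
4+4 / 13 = 56 / 13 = 4.31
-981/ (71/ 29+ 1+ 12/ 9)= -85347/ 416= -205.16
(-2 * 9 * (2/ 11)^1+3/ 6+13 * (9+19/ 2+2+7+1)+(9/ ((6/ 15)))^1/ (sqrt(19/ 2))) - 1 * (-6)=45 * sqrt(38)/ 38+4111/ 11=381.03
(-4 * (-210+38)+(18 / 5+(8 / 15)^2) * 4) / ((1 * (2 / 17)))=1345516 / 225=5980.07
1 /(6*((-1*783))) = -1 /4698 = -0.00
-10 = -10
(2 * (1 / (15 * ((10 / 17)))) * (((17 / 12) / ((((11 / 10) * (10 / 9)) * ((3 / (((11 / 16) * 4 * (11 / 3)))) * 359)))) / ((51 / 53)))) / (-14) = -9911 / 54280800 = -0.00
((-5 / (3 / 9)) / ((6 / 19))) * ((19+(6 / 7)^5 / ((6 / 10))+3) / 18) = -18178915 / 302526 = -60.09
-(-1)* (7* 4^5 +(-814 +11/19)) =120737/19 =6354.58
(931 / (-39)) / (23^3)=-931 / 474513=-0.00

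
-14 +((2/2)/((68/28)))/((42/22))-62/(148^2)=-7700837/558552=-13.79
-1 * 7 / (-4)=7 / 4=1.75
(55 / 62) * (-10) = -8.87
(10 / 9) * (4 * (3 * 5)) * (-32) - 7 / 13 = -83221 / 39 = -2133.87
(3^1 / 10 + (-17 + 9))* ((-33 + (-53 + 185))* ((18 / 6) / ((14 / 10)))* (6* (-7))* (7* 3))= 1440747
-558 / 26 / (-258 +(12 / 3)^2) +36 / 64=16389 / 25168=0.65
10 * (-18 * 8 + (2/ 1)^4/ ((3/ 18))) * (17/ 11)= -8160/ 11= -741.82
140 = 140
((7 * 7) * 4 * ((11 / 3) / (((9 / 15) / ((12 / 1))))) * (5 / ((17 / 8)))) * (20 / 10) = 3449600 / 51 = 67639.22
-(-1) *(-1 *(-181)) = 181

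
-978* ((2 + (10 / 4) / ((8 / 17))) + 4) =-88509 / 8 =-11063.62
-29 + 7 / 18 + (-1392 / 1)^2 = 34877437 / 18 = 1937635.39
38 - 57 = -19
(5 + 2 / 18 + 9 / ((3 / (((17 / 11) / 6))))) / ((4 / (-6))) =-1165 / 132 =-8.83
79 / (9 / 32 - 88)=-2528 / 2807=-0.90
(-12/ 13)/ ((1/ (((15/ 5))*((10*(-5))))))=1800/ 13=138.46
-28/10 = -14/5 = -2.80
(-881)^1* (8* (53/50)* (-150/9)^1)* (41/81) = 15315304/243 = 63025.94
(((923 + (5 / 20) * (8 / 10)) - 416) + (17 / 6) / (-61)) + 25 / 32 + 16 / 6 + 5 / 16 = 14959561 / 29280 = 510.91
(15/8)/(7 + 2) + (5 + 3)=197/24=8.21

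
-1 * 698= -698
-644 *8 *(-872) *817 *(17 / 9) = 62396943616 / 9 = 6932993735.11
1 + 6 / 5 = 11 / 5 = 2.20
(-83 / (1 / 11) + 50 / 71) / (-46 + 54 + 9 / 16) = -1036368 / 9727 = -106.55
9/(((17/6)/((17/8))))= 27/4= 6.75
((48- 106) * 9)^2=272484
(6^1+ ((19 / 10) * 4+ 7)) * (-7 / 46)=-721 / 230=-3.13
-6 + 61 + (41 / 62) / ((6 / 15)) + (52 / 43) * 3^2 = 360107 / 5332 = 67.54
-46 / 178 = -23 / 89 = -0.26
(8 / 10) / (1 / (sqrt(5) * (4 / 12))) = 4 * sqrt(5) / 15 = 0.60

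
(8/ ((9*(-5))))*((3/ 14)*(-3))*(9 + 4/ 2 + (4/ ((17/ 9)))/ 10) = 3812/ 2975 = 1.28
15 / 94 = 0.16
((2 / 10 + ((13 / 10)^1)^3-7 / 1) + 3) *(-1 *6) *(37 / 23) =177933 / 11500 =15.47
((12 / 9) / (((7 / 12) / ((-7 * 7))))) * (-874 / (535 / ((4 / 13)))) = 391552 / 6955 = 56.30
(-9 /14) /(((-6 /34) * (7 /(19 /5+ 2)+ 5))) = 493 /840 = 0.59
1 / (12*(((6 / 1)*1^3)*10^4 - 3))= 0.00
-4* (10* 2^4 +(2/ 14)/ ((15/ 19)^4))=-227321284/ 354375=-641.47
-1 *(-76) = 76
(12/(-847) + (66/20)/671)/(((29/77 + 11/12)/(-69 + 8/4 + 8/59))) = 383454/801845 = 0.48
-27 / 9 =-3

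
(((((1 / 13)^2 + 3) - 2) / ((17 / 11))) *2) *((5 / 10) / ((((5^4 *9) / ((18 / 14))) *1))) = 22 / 147875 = 0.00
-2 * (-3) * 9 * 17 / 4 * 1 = 459 / 2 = 229.50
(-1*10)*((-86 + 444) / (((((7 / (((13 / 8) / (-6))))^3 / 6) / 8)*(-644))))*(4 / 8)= -1966315 / 254467584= -0.01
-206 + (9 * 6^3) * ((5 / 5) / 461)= -93022 / 461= -201.78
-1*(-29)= 29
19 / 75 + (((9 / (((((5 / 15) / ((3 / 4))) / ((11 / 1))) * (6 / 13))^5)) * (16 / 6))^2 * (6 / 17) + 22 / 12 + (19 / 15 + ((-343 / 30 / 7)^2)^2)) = 288603585453664306532252749630771 / 7219445760000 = 39975864498172267801.93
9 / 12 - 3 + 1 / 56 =-125 / 56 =-2.23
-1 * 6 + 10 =4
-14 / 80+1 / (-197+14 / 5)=-6997 / 38840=-0.18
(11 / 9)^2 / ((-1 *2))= -121 / 162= -0.75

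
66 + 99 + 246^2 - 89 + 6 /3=60594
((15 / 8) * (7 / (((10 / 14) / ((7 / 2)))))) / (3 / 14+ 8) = 7203 / 920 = 7.83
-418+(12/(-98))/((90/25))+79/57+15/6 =-2313431/5586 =-414.15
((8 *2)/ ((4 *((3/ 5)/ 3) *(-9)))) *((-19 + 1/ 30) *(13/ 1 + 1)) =15932/ 27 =590.07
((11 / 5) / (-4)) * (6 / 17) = -33 / 170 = -0.19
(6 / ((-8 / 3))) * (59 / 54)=-59 / 24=-2.46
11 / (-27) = -11 / 27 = -0.41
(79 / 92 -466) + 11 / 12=-64063 / 138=-464.22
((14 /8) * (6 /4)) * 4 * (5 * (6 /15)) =21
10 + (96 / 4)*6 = 154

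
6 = 6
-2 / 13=-0.15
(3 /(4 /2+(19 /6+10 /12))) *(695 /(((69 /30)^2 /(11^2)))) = 4204750 /529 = 7948.49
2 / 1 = 2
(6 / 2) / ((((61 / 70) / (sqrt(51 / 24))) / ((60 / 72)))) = 175 * sqrt(34) / 244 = 4.18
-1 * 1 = -1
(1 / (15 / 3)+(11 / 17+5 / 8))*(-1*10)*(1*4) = -58.88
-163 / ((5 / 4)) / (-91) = 652 / 455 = 1.43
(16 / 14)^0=1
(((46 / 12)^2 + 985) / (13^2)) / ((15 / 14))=251923 / 45630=5.52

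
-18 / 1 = -18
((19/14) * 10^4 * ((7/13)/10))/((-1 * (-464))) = 2375/1508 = 1.57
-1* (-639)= 639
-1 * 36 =-36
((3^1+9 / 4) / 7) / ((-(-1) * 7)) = 3 / 28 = 0.11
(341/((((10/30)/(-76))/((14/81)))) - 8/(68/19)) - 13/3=-6171023/459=-13444.49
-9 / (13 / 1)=-9 / 13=-0.69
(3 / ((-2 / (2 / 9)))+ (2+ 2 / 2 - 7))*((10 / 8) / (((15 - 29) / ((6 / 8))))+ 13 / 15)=-34931 / 10080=-3.47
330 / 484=15 / 22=0.68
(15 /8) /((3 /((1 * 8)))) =5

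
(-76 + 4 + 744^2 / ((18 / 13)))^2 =159763287616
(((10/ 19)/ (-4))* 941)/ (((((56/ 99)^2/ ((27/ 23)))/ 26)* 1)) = -16185910455/ 1370432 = -11810.81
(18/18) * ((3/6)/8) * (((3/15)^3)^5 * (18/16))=9/3906250000000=0.00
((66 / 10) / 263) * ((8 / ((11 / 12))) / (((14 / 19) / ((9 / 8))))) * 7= 3078 / 1315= 2.34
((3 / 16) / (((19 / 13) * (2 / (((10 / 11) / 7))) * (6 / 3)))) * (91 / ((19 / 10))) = 12675 / 63536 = 0.20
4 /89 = 0.04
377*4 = 1508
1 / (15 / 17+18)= 17 / 321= 0.05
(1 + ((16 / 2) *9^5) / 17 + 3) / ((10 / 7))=19454.24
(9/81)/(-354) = -1/3186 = -0.00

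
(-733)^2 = 537289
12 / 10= 6 / 5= 1.20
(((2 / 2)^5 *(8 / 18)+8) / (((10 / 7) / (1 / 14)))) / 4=19 / 180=0.11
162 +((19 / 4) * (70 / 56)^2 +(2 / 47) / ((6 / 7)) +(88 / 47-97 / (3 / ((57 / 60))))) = 2115033 / 15040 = 140.63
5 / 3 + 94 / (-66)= 0.24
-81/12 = -27/4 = -6.75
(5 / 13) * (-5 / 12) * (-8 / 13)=50 / 507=0.10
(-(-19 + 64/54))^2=231361/729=317.37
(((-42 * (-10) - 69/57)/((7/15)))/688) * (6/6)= 119355/91504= 1.30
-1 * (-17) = 17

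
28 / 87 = 0.32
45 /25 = 9 /5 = 1.80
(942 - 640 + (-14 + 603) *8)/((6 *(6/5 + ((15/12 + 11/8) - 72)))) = -100280/8181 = -12.26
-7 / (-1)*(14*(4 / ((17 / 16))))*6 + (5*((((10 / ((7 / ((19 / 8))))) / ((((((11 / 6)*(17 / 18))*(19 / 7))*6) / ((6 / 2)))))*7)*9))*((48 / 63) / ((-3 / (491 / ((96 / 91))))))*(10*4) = -100118298 / 187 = -535391.97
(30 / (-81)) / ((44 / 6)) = -5 / 99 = -0.05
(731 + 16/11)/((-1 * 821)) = -8057/9031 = -0.89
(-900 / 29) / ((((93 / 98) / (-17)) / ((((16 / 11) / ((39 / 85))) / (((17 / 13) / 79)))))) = 1052912000 / 9889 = 106473.05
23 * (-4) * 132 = -12144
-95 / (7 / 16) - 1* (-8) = -1464 / 7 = -209.14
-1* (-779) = 779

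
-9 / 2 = -4.50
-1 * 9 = -9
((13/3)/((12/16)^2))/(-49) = -208/1323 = -0.16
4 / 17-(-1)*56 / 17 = 60 / 17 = 3.53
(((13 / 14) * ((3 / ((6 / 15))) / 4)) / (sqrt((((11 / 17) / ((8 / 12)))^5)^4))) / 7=0.34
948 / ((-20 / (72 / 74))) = -8532 / 185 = -46.12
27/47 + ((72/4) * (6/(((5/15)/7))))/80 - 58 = -27331/940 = -29.08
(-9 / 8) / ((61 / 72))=-81 / 61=-1.33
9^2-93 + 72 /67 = -10.93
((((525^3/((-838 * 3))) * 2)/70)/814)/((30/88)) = -91875/15503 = -5.93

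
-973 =-973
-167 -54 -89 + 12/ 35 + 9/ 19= -205607/ 665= -309.18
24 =24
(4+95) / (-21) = -33 / 7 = -4.71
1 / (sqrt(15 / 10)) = sqrt(6) / 3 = 0.82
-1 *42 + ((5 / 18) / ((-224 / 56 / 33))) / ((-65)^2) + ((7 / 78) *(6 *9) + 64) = 544429 / 20280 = 26.85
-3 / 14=-0.21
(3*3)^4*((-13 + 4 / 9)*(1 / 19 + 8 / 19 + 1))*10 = -23065560 / 19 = -1213976.84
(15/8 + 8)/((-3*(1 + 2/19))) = -1501/504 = -2.98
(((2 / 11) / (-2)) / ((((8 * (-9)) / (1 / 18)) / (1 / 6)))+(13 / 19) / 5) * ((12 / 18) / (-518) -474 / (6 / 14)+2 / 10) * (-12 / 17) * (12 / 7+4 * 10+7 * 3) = 1048653546953483 / 156530612700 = 6699.35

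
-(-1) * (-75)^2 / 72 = 625 / 8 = 78.12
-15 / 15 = -1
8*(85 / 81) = 680 / 81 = 8.40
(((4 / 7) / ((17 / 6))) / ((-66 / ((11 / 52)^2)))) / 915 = -11 / 73606260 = -0.00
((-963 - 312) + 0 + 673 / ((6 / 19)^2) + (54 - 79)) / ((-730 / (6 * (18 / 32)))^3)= -428986611 / 796706816000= -0.00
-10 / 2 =-5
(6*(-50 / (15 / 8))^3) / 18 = -512000 / 81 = -6320.99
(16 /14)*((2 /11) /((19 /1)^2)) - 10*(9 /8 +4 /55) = -1331665 /111188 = -11.98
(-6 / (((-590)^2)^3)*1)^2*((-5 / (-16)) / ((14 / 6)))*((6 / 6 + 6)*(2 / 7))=27 / 4981752771070691607266800000000000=0.00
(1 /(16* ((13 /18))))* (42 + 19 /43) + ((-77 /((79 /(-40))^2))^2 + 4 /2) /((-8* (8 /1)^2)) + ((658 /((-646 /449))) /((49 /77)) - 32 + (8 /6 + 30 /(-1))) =-4193629408132560391 /5401121107289856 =-776.44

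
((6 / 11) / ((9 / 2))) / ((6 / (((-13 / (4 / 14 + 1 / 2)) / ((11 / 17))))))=-6188 / 11979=-0.52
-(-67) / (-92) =-67 / 92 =-0.73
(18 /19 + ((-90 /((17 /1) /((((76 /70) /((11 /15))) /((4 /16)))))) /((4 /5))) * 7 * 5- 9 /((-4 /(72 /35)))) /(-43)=169879104 /5347265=31.77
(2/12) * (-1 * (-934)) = 467/3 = 155.67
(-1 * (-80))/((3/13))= 1040/3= 346.67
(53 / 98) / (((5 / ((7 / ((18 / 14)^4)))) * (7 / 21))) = 18179 / 21870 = 0.83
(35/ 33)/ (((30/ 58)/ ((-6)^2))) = 73.82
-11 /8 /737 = -1 /536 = -0.00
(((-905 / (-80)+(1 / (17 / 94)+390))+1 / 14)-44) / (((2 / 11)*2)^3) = 919703697 / 121856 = 7547.46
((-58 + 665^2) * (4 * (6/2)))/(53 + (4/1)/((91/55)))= 160948788/1681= 95745.86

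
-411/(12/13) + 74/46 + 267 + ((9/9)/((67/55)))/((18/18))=-1083757/6164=-175.82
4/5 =0.80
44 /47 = 0.94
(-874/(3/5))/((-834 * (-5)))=-437/1251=-0.35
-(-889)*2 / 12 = 889 / 6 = 148.17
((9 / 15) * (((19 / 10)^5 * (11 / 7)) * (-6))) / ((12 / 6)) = -245133801 / 3500000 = -70.04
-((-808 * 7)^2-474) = -31989862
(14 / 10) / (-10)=-7 / 50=-0.14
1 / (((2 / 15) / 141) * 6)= 705 / 4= 176.25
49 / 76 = 0.64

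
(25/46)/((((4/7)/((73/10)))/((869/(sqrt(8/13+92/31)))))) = 2220295 * sqrt(403)/13984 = 3187.36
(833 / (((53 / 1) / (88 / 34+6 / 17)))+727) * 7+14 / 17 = 4877481 / 901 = 5413.41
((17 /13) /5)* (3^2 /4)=153 /260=0.59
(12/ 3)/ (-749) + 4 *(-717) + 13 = -2138399/ 749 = -2855.01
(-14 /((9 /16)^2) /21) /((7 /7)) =-512 /243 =-2.11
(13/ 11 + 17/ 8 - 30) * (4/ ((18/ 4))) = -261/ 11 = -23.73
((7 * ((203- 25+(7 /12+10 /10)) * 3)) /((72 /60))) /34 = 75425 /816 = 92.43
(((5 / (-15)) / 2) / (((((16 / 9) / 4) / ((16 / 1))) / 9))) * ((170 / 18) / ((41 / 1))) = -510 / 41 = -12.44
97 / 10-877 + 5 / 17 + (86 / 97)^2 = -1385544599 / 1599530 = -866.22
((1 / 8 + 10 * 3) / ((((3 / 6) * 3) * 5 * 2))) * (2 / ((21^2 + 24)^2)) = 241 / 12973500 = 0.00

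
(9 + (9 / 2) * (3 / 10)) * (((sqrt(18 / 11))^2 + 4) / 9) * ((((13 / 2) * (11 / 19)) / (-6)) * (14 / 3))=-64883 / 3420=-18.97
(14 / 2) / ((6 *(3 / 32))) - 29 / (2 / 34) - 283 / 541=-2342372 / 4869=-481.08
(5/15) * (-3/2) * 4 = -2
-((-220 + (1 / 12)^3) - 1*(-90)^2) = 14376959 / 1728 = 8320.00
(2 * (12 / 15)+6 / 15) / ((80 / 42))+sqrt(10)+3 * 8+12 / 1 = sqrt(10)+741 / 20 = 40.21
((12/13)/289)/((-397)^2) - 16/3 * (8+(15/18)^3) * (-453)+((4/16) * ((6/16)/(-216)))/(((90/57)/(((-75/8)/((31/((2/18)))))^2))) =93911851511073421805389/4531080779753029632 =20726.15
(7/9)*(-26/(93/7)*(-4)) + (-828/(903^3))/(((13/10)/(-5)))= 6.09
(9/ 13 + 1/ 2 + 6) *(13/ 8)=187/ 16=11.69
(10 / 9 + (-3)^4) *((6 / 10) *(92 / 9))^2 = 6254896 / 2025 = 3088.84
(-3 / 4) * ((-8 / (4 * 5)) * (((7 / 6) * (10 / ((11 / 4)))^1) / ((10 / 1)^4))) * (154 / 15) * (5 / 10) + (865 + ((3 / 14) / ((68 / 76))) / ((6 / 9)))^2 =1590662550647153 / 2124150000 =748846.62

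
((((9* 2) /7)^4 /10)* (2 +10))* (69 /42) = 7243344 /84035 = 86.19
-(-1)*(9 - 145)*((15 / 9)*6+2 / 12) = -4148 / 3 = -1382.67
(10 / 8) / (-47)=-5 / 188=-0.03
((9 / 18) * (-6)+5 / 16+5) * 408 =1887 / 2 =943.50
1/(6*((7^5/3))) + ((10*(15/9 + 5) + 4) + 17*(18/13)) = 123497875/1310946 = 94.21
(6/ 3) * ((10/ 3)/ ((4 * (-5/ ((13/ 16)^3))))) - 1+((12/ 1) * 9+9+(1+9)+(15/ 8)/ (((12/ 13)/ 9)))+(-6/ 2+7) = 1819883/ 12288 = 148.10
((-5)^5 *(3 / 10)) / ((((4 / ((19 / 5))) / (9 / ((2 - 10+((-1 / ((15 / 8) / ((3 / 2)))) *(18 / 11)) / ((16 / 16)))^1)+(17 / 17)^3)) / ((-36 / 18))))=59.14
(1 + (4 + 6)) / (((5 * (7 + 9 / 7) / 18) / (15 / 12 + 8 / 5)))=39501 / 2900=13.62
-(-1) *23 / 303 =23 / 303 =0.08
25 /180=0.14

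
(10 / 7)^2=100 / 49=2.04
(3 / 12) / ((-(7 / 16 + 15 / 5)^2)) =-64 / 3025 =-0.02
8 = 8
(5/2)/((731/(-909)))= -4545/1462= -3.11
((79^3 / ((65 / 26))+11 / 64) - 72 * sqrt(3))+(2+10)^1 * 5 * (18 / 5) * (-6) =62694327 / 320 - 72 * sqrt(3) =195795.06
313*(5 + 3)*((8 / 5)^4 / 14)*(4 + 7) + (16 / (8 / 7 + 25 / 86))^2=42418395184128 / 3258364375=13018.31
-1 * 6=-6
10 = 10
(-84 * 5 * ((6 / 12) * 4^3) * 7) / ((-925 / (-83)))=-1561728 / 185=-8441.77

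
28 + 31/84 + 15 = 43.37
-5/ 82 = -0.06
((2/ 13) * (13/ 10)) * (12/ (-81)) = -4/ 135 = -0.03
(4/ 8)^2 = 1/ 4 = 0.25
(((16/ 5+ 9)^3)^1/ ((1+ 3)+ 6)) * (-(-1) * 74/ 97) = 8398297/ 60625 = 138.53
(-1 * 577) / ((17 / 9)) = -5193 / 17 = -305.47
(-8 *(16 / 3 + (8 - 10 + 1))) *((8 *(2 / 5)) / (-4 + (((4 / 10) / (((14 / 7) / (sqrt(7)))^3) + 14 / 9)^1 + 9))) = -23562240 / 1364617 + 1257984 *sqrt(7) / 1364617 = -14.83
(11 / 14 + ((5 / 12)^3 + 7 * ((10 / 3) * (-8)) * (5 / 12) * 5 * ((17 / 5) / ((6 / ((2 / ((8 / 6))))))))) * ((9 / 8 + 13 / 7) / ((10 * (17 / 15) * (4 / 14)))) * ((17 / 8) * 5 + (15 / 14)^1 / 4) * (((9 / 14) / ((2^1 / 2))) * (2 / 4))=-203129849635 / 191070208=-1063.12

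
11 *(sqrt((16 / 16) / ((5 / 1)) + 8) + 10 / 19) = 110 / 19 + 11 *sqrt(205) / 5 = 37.29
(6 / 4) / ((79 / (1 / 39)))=1 / 2054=0.00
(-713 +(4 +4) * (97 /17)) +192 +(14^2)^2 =644991 /17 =37940.65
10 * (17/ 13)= 170/ 13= 13.08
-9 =-9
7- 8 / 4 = 5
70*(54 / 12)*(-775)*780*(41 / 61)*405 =-3161882587500 / 61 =-51834140778.69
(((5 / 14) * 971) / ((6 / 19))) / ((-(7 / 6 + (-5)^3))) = 92245 / 10402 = 8.87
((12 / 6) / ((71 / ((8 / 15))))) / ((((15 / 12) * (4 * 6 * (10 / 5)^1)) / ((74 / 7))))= 296 / 111825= 0.00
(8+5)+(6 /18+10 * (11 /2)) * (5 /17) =1493 /51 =29.27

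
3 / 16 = 0.19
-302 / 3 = -100.67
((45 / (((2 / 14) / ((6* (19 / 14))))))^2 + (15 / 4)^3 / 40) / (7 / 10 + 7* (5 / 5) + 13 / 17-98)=-286327929375 / 3896576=-73481.93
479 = 479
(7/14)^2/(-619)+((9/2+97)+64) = 409777/2476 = 165.50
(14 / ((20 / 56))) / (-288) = -49 / 360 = -0.14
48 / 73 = 0.66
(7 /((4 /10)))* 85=2975 /2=1487.50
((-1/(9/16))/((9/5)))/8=-10/81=-0.12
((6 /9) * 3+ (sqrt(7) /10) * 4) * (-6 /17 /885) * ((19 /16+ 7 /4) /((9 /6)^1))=-47 /30090- 47 * sqrt(7) /150450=-0.00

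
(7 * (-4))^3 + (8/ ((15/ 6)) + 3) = -109729/ 5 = -21945.80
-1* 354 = -354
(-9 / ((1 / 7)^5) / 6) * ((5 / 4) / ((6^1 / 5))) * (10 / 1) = -2100875 / 8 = -262609.38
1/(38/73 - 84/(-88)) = 1606/2369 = 0.68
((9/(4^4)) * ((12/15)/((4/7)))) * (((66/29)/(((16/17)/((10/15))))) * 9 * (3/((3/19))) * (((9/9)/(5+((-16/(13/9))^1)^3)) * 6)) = -13277905641/220863925760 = -0.06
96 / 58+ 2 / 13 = 682 / 377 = 1.81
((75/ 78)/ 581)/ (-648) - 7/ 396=-1903631/ 107675568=-0.02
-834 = -834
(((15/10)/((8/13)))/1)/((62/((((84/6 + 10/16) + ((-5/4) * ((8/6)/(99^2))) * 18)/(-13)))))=-0.04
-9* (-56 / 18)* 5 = 140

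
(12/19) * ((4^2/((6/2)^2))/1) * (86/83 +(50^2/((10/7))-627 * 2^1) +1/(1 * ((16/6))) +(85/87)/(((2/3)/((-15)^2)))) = 127421192/137199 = 928.73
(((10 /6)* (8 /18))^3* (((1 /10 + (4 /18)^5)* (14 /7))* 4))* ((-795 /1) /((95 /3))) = -20137964800 /2453663097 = -8.21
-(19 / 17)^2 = -361 / 289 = -1.25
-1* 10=-10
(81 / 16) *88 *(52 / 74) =11583 / 37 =313.05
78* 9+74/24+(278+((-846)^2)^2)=6146992723669/12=512249393639.08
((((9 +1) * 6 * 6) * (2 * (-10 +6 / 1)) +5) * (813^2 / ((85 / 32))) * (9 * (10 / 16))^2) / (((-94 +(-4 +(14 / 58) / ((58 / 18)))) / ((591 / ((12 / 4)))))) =25501526695902375 / 560014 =45537302095.84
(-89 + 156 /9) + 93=64 /3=21.33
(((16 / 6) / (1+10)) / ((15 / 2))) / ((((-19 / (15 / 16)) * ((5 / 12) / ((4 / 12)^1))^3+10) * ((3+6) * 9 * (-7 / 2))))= 0.00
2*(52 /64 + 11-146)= -2147 /8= -268.38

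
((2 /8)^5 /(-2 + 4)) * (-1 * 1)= -1 /2048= -0.00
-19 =-19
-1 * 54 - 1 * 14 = -68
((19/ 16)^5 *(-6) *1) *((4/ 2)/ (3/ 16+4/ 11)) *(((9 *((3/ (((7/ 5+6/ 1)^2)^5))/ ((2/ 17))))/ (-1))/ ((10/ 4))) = 73252874126953125/ 7642033096696321687552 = 0.00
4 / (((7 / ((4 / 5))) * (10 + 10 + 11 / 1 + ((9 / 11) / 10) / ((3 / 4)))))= 176 / 11977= 0.01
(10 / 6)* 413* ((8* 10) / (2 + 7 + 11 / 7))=578200 / 111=5209.01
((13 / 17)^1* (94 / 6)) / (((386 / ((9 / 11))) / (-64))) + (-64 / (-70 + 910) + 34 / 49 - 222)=-5915695316 / 26526885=-223.01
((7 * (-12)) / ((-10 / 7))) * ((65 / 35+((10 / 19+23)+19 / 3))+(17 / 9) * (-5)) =74648 / 57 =1309.61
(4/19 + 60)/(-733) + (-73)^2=74215839/13927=5328.92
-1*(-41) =41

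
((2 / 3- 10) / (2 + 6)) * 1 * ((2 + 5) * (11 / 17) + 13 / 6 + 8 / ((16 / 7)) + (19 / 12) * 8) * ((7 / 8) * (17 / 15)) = -26.45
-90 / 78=-15 / 13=-1.15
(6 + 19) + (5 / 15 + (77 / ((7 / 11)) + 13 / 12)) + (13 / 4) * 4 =1925 / 12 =160.42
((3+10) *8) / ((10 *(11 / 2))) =104 / 55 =1.89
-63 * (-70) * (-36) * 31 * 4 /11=-19686240 /11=-1789658.18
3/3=1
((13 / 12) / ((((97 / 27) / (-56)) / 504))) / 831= -275184 / 26869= -10.24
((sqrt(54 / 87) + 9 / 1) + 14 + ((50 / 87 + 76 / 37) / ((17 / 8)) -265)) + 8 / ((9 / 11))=-37920602 / 164169 + 3 * sqrt(58) / 29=-230.20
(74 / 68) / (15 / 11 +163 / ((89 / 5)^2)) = 3223847 / 5563760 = 0.58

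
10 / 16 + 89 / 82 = 561 / 328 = 1.71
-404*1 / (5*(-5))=404 / 25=16.16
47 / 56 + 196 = 11023 / 56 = 196.84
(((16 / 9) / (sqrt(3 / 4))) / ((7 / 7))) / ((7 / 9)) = 32* sqrt(3) / 21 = 2.64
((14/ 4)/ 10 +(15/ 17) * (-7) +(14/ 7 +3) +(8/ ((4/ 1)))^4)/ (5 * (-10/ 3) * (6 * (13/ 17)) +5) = -0.21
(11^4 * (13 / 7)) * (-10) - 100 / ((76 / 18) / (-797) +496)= -677161539520 / 2490439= -271904.49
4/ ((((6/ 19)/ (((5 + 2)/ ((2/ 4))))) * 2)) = 88.67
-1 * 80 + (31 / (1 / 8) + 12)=180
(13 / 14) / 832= 1 / 896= 0.00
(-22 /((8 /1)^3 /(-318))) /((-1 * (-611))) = 1749 /78208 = 0.02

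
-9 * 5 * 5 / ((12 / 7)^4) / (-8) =3.26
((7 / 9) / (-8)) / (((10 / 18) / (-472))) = 413 / 5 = 82.60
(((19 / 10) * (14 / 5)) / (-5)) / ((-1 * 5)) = 133 / 625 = 0.21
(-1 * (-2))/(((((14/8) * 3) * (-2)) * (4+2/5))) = -10/231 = -0.04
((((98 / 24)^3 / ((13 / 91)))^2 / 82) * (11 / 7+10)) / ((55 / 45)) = 96889010407 / 3694592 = 26224.55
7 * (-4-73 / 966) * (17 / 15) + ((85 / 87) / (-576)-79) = -641607631 / 5762880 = -111.33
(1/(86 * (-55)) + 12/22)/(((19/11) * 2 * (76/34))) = 43843/620920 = 0.07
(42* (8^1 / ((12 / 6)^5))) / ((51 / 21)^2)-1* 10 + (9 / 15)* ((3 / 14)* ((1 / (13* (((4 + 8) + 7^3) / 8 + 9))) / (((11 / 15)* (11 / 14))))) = -8.22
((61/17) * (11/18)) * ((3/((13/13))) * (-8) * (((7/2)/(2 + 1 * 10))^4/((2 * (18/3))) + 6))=-16030373183/50761728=-315.80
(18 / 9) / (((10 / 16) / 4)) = 64 / 5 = 12.80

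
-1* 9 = -9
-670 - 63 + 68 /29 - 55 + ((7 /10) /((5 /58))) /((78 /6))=-7398913 /9425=-785.03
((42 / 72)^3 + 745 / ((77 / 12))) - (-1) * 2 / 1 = 15740843 / 133056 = 118.30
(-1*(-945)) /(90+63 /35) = 175 /17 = 10.29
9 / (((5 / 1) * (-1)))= -9 / 5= -1.80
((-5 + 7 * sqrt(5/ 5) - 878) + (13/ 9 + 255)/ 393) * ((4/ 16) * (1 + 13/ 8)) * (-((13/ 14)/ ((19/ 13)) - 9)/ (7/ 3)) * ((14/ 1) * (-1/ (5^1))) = 172220785/ 29868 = 5766.06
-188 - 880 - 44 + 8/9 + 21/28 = -39973/36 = -1110.36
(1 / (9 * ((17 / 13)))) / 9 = 13 / 1377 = 0.01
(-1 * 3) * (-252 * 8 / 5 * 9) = 54432 / 5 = 10886.40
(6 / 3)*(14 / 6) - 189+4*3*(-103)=-4261 / 3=-1420.33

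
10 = 10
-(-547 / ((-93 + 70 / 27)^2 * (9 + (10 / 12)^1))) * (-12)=-28710936 / 351550379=-0.08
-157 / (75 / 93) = -4867 / 25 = -194.68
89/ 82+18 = 1565/ 82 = 19.09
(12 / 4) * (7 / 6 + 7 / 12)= 21 / 4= 5.25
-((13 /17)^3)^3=-10604499373 /118587876497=-0.09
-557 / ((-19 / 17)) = 9469 / 19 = 498.37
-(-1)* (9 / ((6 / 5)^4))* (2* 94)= 29375 / 36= 815.97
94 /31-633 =-19529 /31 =-629.97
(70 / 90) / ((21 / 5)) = 5 / 27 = 0.19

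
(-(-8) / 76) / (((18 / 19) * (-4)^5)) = -0.00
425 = 425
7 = 7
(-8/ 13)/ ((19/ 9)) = -72/ 247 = -0.29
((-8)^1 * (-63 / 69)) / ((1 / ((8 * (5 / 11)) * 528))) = 322560 / 23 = 14024.35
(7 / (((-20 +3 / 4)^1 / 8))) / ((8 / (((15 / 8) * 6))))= -4.09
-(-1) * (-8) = -8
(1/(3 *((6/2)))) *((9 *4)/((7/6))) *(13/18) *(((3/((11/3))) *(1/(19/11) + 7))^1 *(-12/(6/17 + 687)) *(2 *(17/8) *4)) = -25968384/5698385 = -4.56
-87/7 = -12.43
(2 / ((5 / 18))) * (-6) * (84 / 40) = -2268 / 25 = -90.72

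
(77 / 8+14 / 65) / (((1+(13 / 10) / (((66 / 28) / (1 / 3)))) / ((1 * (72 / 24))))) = 1519749 / 60944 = 24.94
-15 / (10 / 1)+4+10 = 25 / 2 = 12.50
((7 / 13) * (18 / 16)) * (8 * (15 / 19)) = 945 / 247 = 3.83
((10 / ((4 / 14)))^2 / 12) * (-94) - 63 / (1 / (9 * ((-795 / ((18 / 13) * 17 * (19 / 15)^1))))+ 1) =-8946970375 / 926274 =-9659.10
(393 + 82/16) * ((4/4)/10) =637/16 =39.81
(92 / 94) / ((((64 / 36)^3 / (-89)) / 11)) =-16414893 / 96256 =-170.53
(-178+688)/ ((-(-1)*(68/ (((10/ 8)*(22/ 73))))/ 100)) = 20625/ 73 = 282.53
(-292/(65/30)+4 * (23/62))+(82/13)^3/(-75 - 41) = -267525416/1975103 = -135.45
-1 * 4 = -4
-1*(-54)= 54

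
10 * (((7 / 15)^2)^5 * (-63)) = -3954653486 / 12814453125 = -0.31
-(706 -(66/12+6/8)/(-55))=-31069/44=-706.11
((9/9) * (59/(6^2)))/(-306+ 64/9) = -59/10760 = -0.01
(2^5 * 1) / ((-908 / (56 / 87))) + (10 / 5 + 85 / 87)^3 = 3940502321 / 149480181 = 26.36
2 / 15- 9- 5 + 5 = -133 / 15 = -8.87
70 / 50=7 / 5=1.40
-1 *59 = -59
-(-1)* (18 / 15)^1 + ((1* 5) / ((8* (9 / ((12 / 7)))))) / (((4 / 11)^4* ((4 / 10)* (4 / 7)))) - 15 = 982253 / 61440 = 15.99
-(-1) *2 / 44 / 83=1 / 1826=0.00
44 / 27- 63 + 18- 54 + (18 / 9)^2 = -2521 / 27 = -93.37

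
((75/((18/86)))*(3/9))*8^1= 8600/9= 955.56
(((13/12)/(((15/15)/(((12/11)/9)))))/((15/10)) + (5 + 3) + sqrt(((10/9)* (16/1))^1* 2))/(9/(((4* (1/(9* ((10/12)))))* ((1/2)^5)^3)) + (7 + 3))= 4* sqrt(5)/829455 + 1201/82116045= 0.00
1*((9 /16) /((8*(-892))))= -9 /114176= -0.00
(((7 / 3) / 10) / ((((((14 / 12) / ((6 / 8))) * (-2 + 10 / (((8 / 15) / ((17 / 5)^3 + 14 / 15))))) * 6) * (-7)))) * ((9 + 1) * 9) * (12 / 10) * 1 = -54 / 105343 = -0.00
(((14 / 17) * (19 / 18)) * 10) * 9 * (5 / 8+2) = 13965 / 68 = 205.37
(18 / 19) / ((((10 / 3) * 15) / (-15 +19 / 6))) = -213 / 950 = -0.22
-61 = -61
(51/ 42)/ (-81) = -17/ 1134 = -0.01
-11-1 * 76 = -87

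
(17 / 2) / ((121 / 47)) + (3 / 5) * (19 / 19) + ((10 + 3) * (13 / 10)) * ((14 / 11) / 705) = 3354331 / 853050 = 3.93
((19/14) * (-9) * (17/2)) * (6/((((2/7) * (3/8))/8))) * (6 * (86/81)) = -888896/3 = -296298.67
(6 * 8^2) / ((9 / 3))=128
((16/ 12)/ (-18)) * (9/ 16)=-0.04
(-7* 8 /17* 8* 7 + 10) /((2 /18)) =-26694 /17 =-1570.24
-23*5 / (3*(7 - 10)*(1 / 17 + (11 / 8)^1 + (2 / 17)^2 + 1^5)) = 265880 / 50931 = 5.22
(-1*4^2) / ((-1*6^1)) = 8 / 3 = 2.67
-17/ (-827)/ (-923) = -17/ 763321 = -0.00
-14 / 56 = -1 / 4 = -0.25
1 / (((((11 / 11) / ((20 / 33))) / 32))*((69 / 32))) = 20480 / 2277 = 8.99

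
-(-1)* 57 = 57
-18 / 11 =-1.64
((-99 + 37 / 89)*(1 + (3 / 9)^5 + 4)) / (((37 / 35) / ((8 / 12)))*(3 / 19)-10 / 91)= -26352884480 / 7504569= -3511.58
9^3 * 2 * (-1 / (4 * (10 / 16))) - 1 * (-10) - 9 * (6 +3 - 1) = -3226 / 5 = -645.20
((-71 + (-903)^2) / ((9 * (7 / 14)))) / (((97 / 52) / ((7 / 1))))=593566064 / 873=679915.31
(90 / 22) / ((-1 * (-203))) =45 / 2233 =0.02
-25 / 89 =-0.28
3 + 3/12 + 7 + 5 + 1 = 65/4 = 16.25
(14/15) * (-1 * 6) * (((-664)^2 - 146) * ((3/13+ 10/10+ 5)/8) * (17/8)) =-4084989.66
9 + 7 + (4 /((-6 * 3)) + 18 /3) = 196 /9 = 21.78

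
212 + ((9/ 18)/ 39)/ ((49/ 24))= 135048/ 637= 212.01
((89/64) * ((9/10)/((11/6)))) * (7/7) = 2403/3520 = 0.68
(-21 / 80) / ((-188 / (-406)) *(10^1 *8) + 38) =-1421 / 406240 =-0.00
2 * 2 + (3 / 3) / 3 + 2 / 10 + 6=158 / 15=10.53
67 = 67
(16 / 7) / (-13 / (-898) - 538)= -14368 / 3381777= -0.00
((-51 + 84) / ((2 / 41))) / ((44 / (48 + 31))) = 9717 / 8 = 1214.62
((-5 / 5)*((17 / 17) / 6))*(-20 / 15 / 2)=1 / 9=0.11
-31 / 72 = -0.43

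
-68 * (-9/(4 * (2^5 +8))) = 153/40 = 3.82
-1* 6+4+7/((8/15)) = 89/8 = 11.12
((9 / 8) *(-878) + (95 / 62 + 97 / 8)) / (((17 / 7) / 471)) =-796472775 / 4216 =-188916.69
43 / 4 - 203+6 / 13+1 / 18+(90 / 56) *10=-175.66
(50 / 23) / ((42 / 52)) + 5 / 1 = 3715 / 483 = 7.69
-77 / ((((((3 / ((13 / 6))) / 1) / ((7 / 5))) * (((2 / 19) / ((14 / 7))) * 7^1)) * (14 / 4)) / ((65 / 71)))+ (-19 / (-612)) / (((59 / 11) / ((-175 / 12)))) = -1703091049 / 30764016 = -55.36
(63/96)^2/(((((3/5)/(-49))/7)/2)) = -252105/512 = -492.39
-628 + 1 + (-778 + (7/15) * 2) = -1404.07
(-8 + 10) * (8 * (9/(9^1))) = 16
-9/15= -3/5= -0.60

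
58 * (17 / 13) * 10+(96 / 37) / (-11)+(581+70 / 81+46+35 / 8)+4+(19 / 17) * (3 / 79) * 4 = 6421688362391 / 4604566824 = 1394.63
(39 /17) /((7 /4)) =156 /119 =1.31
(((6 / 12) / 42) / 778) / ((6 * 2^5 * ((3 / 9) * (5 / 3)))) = 1 / 6970880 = 0.00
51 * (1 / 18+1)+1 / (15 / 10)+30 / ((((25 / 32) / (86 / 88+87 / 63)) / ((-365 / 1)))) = -32998.38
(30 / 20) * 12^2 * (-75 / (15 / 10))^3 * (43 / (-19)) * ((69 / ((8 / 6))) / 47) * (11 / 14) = 330449625000 / 6251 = 52863481.84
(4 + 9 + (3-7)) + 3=12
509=509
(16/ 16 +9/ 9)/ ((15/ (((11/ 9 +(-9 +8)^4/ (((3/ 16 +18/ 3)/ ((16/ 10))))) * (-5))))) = -1466/ 1485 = -0.99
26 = 26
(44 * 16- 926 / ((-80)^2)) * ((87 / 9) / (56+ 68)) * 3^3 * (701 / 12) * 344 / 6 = 1968873631539 / 396800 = 4961879.11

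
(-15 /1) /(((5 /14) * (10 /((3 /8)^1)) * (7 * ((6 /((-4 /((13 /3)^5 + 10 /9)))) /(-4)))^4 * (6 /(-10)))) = 66119763456 /6537684569682259333571623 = 0.00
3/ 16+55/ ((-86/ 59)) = -25831/ 688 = -37.55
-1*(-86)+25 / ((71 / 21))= 93.39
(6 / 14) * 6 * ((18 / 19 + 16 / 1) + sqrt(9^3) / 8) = 52.26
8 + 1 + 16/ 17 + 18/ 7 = 1489/ 119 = 12.51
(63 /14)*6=27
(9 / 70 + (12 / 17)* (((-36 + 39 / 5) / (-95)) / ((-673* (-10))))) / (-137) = -48922119 / 52116615250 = -0.00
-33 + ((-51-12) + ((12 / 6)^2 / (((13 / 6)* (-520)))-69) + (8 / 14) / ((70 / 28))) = -974644 / 5915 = -164.77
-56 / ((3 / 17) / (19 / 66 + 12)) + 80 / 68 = -6560632 / 1683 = -3898.18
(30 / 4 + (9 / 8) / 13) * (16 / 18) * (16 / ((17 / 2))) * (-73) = -614368 / 663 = -926.65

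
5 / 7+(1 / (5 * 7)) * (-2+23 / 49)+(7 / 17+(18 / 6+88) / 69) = 966080 / 402339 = 2.40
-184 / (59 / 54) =-9936 / 59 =-168.41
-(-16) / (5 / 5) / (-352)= -1 / 22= -0.05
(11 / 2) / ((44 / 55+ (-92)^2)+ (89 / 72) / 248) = 491040 / 755737789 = 0.00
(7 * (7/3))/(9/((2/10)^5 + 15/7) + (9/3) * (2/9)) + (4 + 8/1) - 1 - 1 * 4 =7087941/684389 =10.36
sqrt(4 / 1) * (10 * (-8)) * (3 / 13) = -480 / 13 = -36.92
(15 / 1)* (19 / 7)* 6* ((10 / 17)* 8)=136800 / 119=1149.58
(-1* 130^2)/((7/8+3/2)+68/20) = -676000/231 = -2926.41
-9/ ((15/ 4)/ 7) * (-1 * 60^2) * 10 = 604800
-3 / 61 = -0.05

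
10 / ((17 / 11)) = 110 / 17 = 6.47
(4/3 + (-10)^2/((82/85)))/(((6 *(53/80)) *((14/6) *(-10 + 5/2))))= -206624/136899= -1.51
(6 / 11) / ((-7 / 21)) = -18 / 11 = -1.64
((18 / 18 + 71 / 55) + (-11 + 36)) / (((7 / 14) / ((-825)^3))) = -30648543750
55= 55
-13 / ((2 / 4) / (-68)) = 1768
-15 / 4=-3.75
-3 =-3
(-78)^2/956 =1521/239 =6.36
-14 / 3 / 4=-7 / 6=-1.17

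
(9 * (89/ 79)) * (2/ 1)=20.28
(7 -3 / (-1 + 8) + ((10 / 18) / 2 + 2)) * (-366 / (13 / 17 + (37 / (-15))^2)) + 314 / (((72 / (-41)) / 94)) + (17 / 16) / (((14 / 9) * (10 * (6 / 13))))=-9126699646907 / 528151680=-17280.45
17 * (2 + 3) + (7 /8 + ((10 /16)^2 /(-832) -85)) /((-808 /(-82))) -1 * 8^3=-9369366017 /21512192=-435.54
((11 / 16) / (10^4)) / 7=11 / 1120000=0.00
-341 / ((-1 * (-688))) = -341 / 688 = -0.50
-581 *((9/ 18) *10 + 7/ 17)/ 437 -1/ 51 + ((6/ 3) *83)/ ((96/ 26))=292589/ 7752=37.74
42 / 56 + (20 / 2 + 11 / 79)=3441 / 316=10.89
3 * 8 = 24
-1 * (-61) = 61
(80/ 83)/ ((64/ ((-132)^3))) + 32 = -2872304/ 83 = -34606.07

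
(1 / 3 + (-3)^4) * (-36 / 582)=-488 / 97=-5.03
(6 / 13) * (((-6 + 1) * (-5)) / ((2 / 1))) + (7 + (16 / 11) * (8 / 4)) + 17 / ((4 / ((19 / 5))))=91029 / 2860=31.83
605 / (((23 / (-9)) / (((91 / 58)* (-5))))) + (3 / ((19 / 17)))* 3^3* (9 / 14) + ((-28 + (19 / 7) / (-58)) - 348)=271051331 / 177422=1527.72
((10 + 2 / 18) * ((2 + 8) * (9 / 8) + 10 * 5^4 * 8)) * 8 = 36408190 / 9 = 4045354.44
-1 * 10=-10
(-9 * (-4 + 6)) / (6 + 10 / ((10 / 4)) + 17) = -2 / 3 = -0.67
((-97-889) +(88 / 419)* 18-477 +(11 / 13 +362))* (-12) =71663352 / 5447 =13156.48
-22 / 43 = -0.51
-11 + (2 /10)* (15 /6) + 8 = -5 /2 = -2.50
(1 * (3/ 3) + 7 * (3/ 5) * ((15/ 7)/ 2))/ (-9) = -11/ 18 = -0.61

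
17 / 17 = 1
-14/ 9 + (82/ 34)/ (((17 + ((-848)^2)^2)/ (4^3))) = -41024104643546/ 26372638704483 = -1.56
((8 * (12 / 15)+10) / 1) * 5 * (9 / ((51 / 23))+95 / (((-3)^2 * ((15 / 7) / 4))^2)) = 667.93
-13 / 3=-4.33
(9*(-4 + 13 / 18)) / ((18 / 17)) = -1003 / 36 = -27.86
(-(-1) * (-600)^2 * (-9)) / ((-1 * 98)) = 1620000 / 49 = 33061.22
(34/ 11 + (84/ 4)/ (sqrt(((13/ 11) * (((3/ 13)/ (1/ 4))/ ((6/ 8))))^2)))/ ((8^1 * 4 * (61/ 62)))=95635/ 171776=0.56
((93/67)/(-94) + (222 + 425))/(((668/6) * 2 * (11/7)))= 85568973/46277704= 1.85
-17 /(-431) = 17 /431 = 0.04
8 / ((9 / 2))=16 / 9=1.78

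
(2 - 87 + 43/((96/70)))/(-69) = 2575/3312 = 0.78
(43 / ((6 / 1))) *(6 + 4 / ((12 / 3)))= 301 / 6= 50.17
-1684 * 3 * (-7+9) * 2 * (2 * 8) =-323328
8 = 8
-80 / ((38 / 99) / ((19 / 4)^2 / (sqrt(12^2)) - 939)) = 29687955 / 152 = 195315.49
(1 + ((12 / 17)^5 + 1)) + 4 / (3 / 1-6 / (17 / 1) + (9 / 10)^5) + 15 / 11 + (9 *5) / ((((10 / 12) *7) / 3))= 16798603429774433 / 601728497514837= 27.92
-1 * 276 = -276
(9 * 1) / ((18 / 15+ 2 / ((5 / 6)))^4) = 625 / 11664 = 0.05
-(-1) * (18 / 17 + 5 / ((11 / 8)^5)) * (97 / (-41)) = -551367206 / 112252547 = -4.91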